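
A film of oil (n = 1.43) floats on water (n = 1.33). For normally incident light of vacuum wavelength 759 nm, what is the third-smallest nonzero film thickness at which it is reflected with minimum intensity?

796 nm

Ray reflecting at the top interface goes from n = 1.0 toward n = 1.43: a half-wave phase shift.
Bottom surface (1.43 → 1.33): reflection off a lower-index medium gives no phase shift.
Exactly one π shift → a net half-wave offset.
With one net inversion, destructive interference in reflection requires 2 n t = m λ.
The third-smallest nonzero thickness corresponds to m = 3: t = m λ / (2 n) = 3.00 × 759 / (2 × 1.43) = 796 nm.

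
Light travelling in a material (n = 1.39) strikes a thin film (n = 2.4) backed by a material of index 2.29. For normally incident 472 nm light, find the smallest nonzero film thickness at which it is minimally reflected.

Ray reflecting at the top interface goes from n = 1.39 toward n = 2.4: a half-wave phase shift.
Ray reflecting at the bottom interface goes from n = 2.4 toward n = 2.29: no phase shift.
Net: one phase inversion between the two reflected rays.
For minimum reflection here: 2 n t = m λ.
Minimum nonzero at m = 1: t = λ / (2 n) = 472 / (2 × 2.4) = 98.3 nm.

98.3 nm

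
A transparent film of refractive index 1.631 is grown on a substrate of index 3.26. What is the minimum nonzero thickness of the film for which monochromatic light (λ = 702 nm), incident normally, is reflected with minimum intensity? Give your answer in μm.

0.108 μm

Top surface (1.0 → 1.631): reflection off a higher-index medium gives a half-wave phase shift.
Ray reflecting at the bottom interface goes from n = 1.631 toward n = 3.26: a half-wave phase shift.
Net: no relative phase inversion (both shifts match).
So the condition for destructive reflection is 2 n t = (m + ½) λ.
Minimum at m = 0: t = λ / (4 n) = 702 / (4 × 1.631) = 108 nm.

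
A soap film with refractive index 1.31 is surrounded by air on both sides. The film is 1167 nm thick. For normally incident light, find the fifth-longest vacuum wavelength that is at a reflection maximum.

Ray reflecting at the top interface goes from n = 1.0 toward n = 1.31: a half-wave phase shift.
Ray reflecting at the bottom interface goes from n = 1.31 toward n = 1.0: no phase shift.
Net: one phase inversion between the two reflected rays.
So the condition for constructive reflection is 2 n t = (m + ½) λ.
λ = 2 n t / (m + ½). The fifth-longest wavelength is m = 4: λ = 2 × 1.31 × 1167 / 4.50 = 679 nm.

679 nm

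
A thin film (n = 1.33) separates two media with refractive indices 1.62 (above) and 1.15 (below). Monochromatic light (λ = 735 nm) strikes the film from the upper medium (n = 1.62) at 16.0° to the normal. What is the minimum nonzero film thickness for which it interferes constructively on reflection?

293 nm

Ray reflecting at the top interface goes from n = 1.62 toward n = 1.33: no phase shift.
At the lower boundary (n = 1.33 to n = 1.15) the reflected ray undergoes no phase shift.
Net: no relative phase inversion (both shifts match).
For maximum reflection here: 2 n t cos θ_r = m λ.
Snell's law: 1.62 sin 16.0° = 1.33 sin θ_r → sin θ_r = 0.336, cos θ_r = 0.942.
Minimum nonzero at m = 1: t = λ / (2 n cos θ_r) = 735 / (2 × 1.33 × 0.942) = 293 nm.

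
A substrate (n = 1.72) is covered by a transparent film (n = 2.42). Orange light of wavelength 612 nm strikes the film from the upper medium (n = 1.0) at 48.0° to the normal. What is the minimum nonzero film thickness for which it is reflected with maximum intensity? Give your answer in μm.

At the upper boundary (n = 1.0 to n = 2.42) the reflected ray undergoes a half-wave phase shift.
Bottom surface (2.42 → 1.72): reflection off a lower-index medium gives no phase shift.
Exactly one π shift → a net half-wave offset.
With one net inversion, constructive interference in reflection requires 2 n t cos θ_r = (m + ½) λ.
Snell's law: 1.0 sin 48.0° = 2.42 sin θ_r → sin θ_r = 0.307, cos θ_r = 0.952.
Minimum at m = 0: t = λ / (4 n cos θ_r) = 612 / (4 × 2.42 × 0.952) = 66.4 nm.

0.0664 μm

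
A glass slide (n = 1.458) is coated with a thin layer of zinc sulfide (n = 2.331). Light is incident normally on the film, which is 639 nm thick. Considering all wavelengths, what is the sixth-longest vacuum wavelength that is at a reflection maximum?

542 nm

Ray reflecting at the top interface goes from n = 1.0 toward n = 2.331: a half-wave phase shift.
At the lower boundary (n = 2.331 to n = 1.458) the reflected ray undergoes no phase shift.
Net: one phase inversion between the two reflected rays.
For maximum reflection here: 2 n t = (m + ½) λ.
λ = 2 n t / (m + ½). The sixth-longest wavelength is m = 5: λ = 2 × 2.331 × 639 / 5.50 = 542 nm.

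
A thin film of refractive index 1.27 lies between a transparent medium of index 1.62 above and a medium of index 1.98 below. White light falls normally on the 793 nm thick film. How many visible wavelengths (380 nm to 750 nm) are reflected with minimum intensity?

3

Top surface (1.62 → 1.27): reflection off a lower-index medium gives no phase shift.
Bottom surface (1.27 → 1.98): reflection off a higher-index medium gives a half-wave phase shift.
The two reflections differ by half a wavelength.
So the condition for destructive reflection is 2 n t = m λ.
λ = 2 n t / m = 2014 / m nm.
m=2: 1007 nm (IR); m=3: 671 nm (visible); m=4: 504 nm (visible); m=5: 403 nm (visible); m=6: 336 nm (UV).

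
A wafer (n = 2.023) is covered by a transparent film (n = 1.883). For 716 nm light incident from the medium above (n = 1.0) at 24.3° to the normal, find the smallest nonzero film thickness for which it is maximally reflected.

195 nm

At the upper boundary (n = 1.0 to n = 1.883) the reflected ray undergoes a half-wave phase shift.
Ray reflecting at the bottom interface goes from n = 1.883 toward n = 2.023: a half-wave phase shift.
The two reflections carry the same phase change, so no net offset.
So the condition for constructive reflection is 2 n t cos θ_r = m λ.
Snell's law: 1.0 sin 24.3° = 1.883 sin θ_r → sin θ_r = 0.219, cos θ_r = 0.976.
Minimum nonzero at m = 1: t = λ / (2 n cos θ_r) = 716 / (2 × 1.883 × 0.976) = 195 nm.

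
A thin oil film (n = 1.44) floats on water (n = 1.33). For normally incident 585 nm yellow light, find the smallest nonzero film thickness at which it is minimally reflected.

At the upper boundary (n = 1.0 to n = 1.44) the reflected ray undergoes a half-wave phase shift.
Ray reflecting at the bottom interface goes from n = 1.44 toward n = 1.33: no phase shift.
Net: one phase inversion between the two reflected rays.
So the condition for destructive reflection is 2 n t = m λ.
Minimum nonzero at m = 1: t = λ / (2 n) = 585 / (2 × 1.44) = 203 nm.

203 nm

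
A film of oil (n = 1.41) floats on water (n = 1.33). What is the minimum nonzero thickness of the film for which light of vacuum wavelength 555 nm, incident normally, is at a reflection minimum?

Ray reflecting at the top interface goes from n = 1.0 toward n = 1.41: a half-wave phase shift.
Ray reflecting at the bottom interface goes from n = 1.41 toward n = 1.33: no phase shift.
The two reflections differ by half a wavelength.
With one net inversion, destructive interference in reflection requires 2 n t = m λ.
Minimum nonzero at m = 1: t = λ / (2 n) = 555 / (2 × 1.41) = 197 nm.

197 nm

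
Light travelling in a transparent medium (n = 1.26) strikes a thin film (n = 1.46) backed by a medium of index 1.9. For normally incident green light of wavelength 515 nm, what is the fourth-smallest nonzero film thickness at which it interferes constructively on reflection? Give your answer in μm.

0.705 μm

Top surface (1.26 → 1.46): reflection off a higher-index medium gives a half-wave phase shift.
Ray reflecting at the bottom interface goes from n = 1.46 toward n = 1.9: a half-wave phase shift.
Zero or two π shifts → no net half-wave offset.
For bright reflection here: 2 n t = m λ.
The fourth-smallest nonzero thickness corresponds to m = 4: t = m λ / (2 n) = 4.00 × 515 / (2 × 1.46) = 705 nm.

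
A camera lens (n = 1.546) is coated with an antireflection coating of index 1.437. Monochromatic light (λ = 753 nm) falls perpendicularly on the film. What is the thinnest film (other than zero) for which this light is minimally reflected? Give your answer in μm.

At the upper boundary (n = 1.0 to n = 1.437) the reflected ray undergoes a half-wave phase shift.
Bottom surface (1.437 → 1.546): reflection off a higher-index medium gives a half-wave phase shift.
Net: no relative phase inversion (both shifts match).
So the condition for destructive reflection is 2 n t = (m + ½) λ.
Minimum at m = 0: t = λ / (4 n) = 753 / (4 × 1.437) = 131 nm.

0.131 μm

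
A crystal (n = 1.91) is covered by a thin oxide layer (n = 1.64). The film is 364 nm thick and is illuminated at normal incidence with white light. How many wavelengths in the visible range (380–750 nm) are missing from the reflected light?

1

At the upper boundary (n = 1.0 to n = 1.64) the reflected ray undergoes a half-wave phase shift.
Ray reflecting at the bottom interface goes from n = 1.64 toward n = 1.91: a half-wave phase shift.
Zero or two π shifts → no net half-wave offset.
So the condition for destructive reflection is 2 n t = (m + ½) λ.
λ = 2 n t / (m + ½) = 1194 / (m + ½) nm.
m=1: 796 nm (IR); m=2: 478 nm (visible); m=3: 341 nm (UV).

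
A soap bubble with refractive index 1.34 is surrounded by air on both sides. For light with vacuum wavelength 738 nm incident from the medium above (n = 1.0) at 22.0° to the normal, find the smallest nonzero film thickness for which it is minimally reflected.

Top surface (1.0 → 1.34): reflection off a higher-index medium gives a half-wave phase shift.
Ray reflecting at the bottom interface goes from n = 1.34 toward n = 1.0: no phase shift.
Net: one phase inversion between the two reflected rays.
For minimum reflection here: 2 n t cos θ_r = m λ.
Snell's law: 1.0 sin 22.0° = 1.34 sin θ_r → sin θ_r = 0.280, cos θ_r = 0.960.
Minimum nonzero at m = 1: t = λ / (2 n cos θ_r) = 738 / (2 × 1.34 × 0.960) = 287 nm.

287 nm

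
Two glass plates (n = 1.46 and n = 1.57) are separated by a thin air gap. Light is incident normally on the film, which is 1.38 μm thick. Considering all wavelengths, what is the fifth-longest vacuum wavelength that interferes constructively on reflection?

613 nm

At the upper boundary (n = 1.46 to n = 1.0) the reflected ray undergoes no phase shift.
At the lower boundary (n = 1.0 to n = 1.57) the reflected ray undergoes a half-wave phase shift.
The two reflections differ by half a wavelength.
For strong reflection here: 2 n t = (m + ½) λ.
λ = 2 n t / (m + ½). The fifth-longest wavelength is m = 4: λ = 2 × 1.0 × 1380 / 4.50 = 613 nm.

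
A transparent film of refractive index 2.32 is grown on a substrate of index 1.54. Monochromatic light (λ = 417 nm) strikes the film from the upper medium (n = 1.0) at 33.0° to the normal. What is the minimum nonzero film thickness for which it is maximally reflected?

At the upper boundary (n = 1.0 to n = 2.32) the reflected ray undergoes a half-wave phase shift.
At the lower boundary (n = 2.32 to n = 1.54) the reflected ray undergoes no phase shift.
Net: one phase inversion between the two reflected rays.
With one net inversion, constructive interference in reflection requires 2 n t cos θ_r = (m + ½) λ.
Snell's law: 1.0 sin 33.0° = 2.32 sin θ_r → sin θ_r = 0.235, cos θ_r = 0.972.
Minimum at m = 0: t = λ / (4 n cos θ_r) = 417 / (4 × 2.32 × 0.972) = 46.2 nm.

46.2 nm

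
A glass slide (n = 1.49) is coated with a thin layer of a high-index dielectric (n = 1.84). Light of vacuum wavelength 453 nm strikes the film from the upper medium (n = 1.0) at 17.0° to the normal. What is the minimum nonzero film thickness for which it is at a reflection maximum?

62.3 nm

At the upper boundary (n = 1.0 to n = 1.84) the reflected ray undergoes a half-wave phase shift.
At the lower boundary (n = 1.84 to n = 1.49) the reflected ray undergoes no phase shift.
Exactly one π shift → a net half-wave offset.
For bright reflection here: 2 n t cos θ_r = (m + ½) λ.
Snell's law: 1.0 sin 17.0° = 1.84 sin θ_r → sin θ_r = 0.159, cos θ_r = 0.987.
Minimum at m = 0: t = λ / (4 n cos θ_r) = 453 / (4 × 1.84 × 0.987) = 62.3 nm.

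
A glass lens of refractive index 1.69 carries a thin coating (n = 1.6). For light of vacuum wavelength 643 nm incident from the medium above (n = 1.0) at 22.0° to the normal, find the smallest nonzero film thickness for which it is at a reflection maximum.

207 nm

Top surface (1.0 → 1.6): reflection off a higher-index medium gives a half-wave phase shift.
Bottom surface (1.6 → 1.69): reflection off a higher-index medium gives a half-wave phase shift.
Net: no relative phase inversion (both shifts match).
For maximum reflection here: 2 n t cos θ_r = m λ.
Snell's law: 1.0 sin 22.0° = 1.6 sin θ_r → sin θ_r = 0.234, cos θ_r = 0.972.
Minimum nonzero at m = 1: t = λ / (2 n cos θ_r) = 643 / (2 × 1.6 × 0.972) = 207 nm.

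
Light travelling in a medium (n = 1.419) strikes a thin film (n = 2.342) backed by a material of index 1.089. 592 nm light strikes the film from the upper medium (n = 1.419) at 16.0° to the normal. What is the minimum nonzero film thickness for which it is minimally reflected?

Top surface (1.419 → 2.342): reflection off a higher-index medium gives a half-wave phase shift.
Ray reflecting at the bottom interface goes from n = 2.342 toward n = 1.089: no phase shift.
The two reflections differ by half a wavelength.
With one net inversion, destructive interference in reflection requires 2 n t cos θ_r = m λ.
Snell's law: 1.419 sin 16.0° = 2.342 sin θ_r → sin θ_r = 0.167, cos θ_r = 0.986.
Minimum nonzero at m = 1: t = λ / (2 n cos θ_r) = 592 / (2 × 2.342 × 0.986) = 128 nm.

128 nm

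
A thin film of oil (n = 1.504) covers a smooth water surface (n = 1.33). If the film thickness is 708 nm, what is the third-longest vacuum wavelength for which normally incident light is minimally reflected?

Top surface (1.0 → 1.504): reflection off a higher-index medium gives a half-wave phase shift.
Ray reflecting at the bottom interface goes from n = 1.504 toward n = 1.33: no phase shift.
Exactly one π shift → a net half-wave offset.
So the condition for destructive reflection is 2 n t = m λ.
λ = 2 n t / m. The third-longest wavelength is m = 3: λ = 2 × 1.504 × 708 / 3.00 = 710 nm.

710 nm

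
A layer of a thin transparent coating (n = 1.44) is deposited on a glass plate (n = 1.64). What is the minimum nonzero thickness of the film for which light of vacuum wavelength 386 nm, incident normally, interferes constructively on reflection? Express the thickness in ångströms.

Top surface (1.0 → 1.44): reflection off a higher-index medium gives a half-wave phase shift.
Ray reflecting at the bottom interface goes from n = 1.44 toward n = 1.64: a half-wave phase shift.
Zero or two π shifts → no net half-wave offset.
With no net inversion, constructive interference in reflection requires 2 n t = m λ.
Minimum nonzero at m = 1: t = λ / (2 n) = 386 / (2 × 1.44) = 134 nm.

1340 Å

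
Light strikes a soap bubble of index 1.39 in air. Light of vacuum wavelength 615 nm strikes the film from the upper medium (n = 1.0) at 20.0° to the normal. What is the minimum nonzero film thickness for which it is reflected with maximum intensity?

114 nm

Ray reflecting at the top interface goes from n = 1.0 toward n = 1.39: a half-wave phase shift.
Ray reflecting at the bottom interface goes from n = 1.39 toward n = 1.0: no phase shift.
Exactly one π shift → a net half-wave offset.
So the condition for constructive reflection is 2 n t cos θ_r = (m + ½) λ.
Snell's law: 1.0 sin 20.0° = 1.39 sin θ_r → sin θ_r = 0.246, cos θ_r = 0.969.
Minimum at m = 0: t = λ / (4 n cos θ_r) = 615 / (4 × 1.39 × 0.969) = 114 nm.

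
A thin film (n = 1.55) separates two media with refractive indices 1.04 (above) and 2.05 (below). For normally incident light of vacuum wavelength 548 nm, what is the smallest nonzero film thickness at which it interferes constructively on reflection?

At the upper boundary (n = 1.04 to n = 1.55) the reflected ray undergoes a half-wave phase shift.
At the lower boundary (n = 1.55 to n = 2.05) the reflected ray undergoes a half-wave phase shift.
Net: no relative phase inversion (both shifts match).
With no net inversion, constructive interference in reflection requires 2 n t = m λ.
The smallest nonzero thickness corresponds to m = 1: t = m λ / (2 n) = 1.00 × 548 / (2 × 1.55) = 177 nm.

177 nm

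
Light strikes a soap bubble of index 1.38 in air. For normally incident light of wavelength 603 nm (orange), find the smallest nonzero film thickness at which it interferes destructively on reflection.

Top surface (1.0 → 1.38): reflection off a higher-index medium gives a half-wave phase shift.
At the lower boundary (n = 1.38 to n = 1.0) the reflected ray undergoes no phase shift.
The two reflections differ by half a wavelength.
For minimum reflection here: 2 n t = m λ.
Minimum nonzero at m = 1: t = λ / (2 n) = 603 / (2 × 1.38) = 218 nm.

218 nm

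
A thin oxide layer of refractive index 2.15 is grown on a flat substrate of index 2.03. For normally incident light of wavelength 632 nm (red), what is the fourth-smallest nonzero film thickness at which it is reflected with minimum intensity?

Top surface (1.0 → 2.15): reflection off a higher-index medium gives a half-wave phase shift.
Ray reflecting at the bottom interface goes from n = 2.15 toward n = 2.03: no phase shift.
Net: one phase inversion between the two reflected rays.
For dark reflection here: 2 n t = m λ.
The fourth-smallest nonzero thickness corresponds to m = 4: t = m λ / (2 n) = 4.00 × 632 / (2 × 2.15) = 588 nm.

588 nm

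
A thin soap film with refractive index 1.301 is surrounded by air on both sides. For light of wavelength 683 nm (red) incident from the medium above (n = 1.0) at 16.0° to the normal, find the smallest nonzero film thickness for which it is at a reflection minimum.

269 nm

At the upper boundary (n = 1.0 to n = 1.301) the reflected ray undergoes a half-wave phase shift.
Ray reflecting at the bottom interface goes from n = 1.301 toward n = 1.0: no phase shift.
Net: one phase inversion between the two reflected rays.
With one net inversion, destructive interference in reflection requires 2 n t cos θ_r = m λ.
Snell's law: 1.0 sin 16.0° = 1.301 sin θ_r → sin θ_r = 0.212, cos θ_r = 0.977.
Minimum nonzero at m = 1: t = λ / (2 n cos θ_r) = 683 / (2 × 1.301 × 0.977) = 269 nm.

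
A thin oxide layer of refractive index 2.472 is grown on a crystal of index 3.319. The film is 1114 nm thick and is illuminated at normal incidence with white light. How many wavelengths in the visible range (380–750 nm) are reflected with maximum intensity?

7

At the upper boundary (n = 1.0 to n = 2.472) the reflected ray undergoes a half-wave phase shift.
Ray reflecting at the bottom interface goes from n = 2.472 toward n = 3.319: a half-wave phase shift.
Zero or two π shifts → no net half-wave offset.
With no net inversion, constructive interference in reflection requires 2 n t = m λ.
λ = 2 n t / m = 5508 / m nm.
m=7: 787 nm (IR); m=8: 688 nm (visible); m=9: 612 nm (visible); m=10: 551 nm (visible); m=11: 501 nm (visible); m=12: 459 nm (visible); m=13: 424 nm (visible); m=14: 393 nm (visible); m=15: 367 nm (UV).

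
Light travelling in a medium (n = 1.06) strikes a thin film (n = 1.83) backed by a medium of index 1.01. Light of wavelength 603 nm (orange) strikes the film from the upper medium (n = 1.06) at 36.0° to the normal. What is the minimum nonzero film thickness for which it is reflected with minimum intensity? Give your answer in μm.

At the upper boundary (n = 1.06 to n = 1.83) the reflected ray undergoes a half-wave phase shift.
Ray reflecting at the bottom interface goes from n = 1.83 toward n = 1.01: no phase shift.
Exactly one π shift → a net half-wave offset.
For minimum reflection here: 2 n t cos θ_r = m λ.
Snell's law: 1.06 sin 36.0° = 1.83 sin θ_r → sin θ_r = 0.340, cos θ_r = 0.940.
Minimum nonzero at m = 1: t = λ / (2 n cos θ_r) = 603 / (2 × 1.83 × 0.940) = 175 nm.

0.175 μm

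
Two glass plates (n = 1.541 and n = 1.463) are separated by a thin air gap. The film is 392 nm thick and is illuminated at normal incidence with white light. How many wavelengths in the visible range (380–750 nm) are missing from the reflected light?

1

Top surface (1.541 → 1.0): reflection off a lower-index medium gives no phase shift.
At the lower boundary (n = 1.0 to n = 1.463) the reflected ray undergoes a half-wave phase shift.
Exactly one π shift → a net half-wave offset.
For dark reflection here: 2 n t = m λ.
λ = 2 n t / m = 784 / m nm.
m=1: 784 nm (IR); m=2: 392 nm (visible); m=3: 261 nm (UV).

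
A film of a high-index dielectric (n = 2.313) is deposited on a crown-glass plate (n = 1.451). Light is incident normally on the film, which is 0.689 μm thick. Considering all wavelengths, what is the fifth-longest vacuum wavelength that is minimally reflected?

Ray reflecting at the top interface goes from n = 1.0 toward n = 2.313: a half-wave phase shift.
Ray reflecting at the bottom interface goes from n = 2.313 toward n = 1.451: no phase shift.
Exactly one π shift → a net half-wave offset.
With one net inversion, destructive interference in reflection requires 2 n t = m λ.
λ = 2 n t / m. The fifth-longest wavelength is m = 5: λ = 2 × 2.313 × 689 / 5.00 = 637 nm.

637 nm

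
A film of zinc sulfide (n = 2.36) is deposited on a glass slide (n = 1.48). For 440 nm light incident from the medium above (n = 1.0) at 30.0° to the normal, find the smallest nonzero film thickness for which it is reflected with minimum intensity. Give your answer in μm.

Ray reflecting at the top interface goes from n = 1.0 toward n = 2.36: a half-wave phase shift.
Bottom surface (2.36 → 1.48): reflection off a lower-index medium gives no phase shift.
Net: one phase inversion between the two reflected rays.
So the condition for destructive reflection is 2 n t cos θ_r = m λ.
Snell's law: 1.0 sin 30.0° = 2.36 sin θ_r → sin θ_r = 0.212, cos θ_r = 0.977.
Minimum nonzero at m = 1: t = λ / (2 n cos θ_r) = 440 / (2 × 2.36 × 0.977) = 95.4 nm.

0.0954 μm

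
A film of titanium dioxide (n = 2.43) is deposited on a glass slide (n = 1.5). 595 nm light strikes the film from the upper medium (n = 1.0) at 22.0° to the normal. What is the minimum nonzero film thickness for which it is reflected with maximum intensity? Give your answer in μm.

0.0620 μm

Ray reflecting at the top interface goes from n = 1.0 toward n = 2.43: a half-wave phase shift.
At the lower boundary (n = 2.43 to n = 1.5) the reflected ray undergoes no phase shift.
Net: one phase inversion between the two reflected rays.
With one net inversion, constructive interference in reflection requires 2 n t cos θ_r = (m + ½) λ.
Snell's law: 1.0 sin 22.0° = 2.43 sin θ_r → sin θ_r = 0.154, cos θ_r = 0.988.
Minimum at m = 0: t = λ / (4 n cos θ_r) = 595 / (4 × 2.43 × 0.988) = 62.0 nm.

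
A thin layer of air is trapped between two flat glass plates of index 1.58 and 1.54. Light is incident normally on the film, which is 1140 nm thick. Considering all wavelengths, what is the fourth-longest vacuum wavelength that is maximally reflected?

651 nm

At the upper boundary (n = 1.58 to n = 1.0) the reflected ray undergoes no phase shift.
Ray reflecting at the bottom interface goes from n = 1.0 toward n = 1.54: a half-wave phase shift.
Exactly one π shift → a net half-wave offset.
For maximum reflection here: 2 n t = (m + ½) λ.
λ = 2 n t / (m + ½). The fourth-longest wavelength is m = 3: λ = 2 × 1.0 × 1140 / 3.50 = 651 nm.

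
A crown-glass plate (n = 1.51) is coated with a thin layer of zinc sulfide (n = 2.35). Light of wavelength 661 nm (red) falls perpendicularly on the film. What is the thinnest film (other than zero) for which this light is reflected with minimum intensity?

Top surface (1.0 → 2.35): reflection off a higher-index medium gives a half-wave phase shift.
At the lower boundary (n = 2.35 to n = 1.51) the reflected ray undergoes no phase shift.
Net: one phase inversion between the two reflected rays.
With one net inversion, destructive interference in reflection requires 2 n t = m λ.
Minimum nonzero at m = 1: t = λ / (2 n) = 661 / (2 × 2.35) = 141 nm.

141 nm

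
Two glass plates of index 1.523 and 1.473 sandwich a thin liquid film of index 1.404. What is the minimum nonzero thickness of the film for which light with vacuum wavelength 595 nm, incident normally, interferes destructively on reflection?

At the upper boundary (n = 1.523 to n = 1.404) the reflected ray undergoes no phase shift.
At the lower boundary (n = 1.404 to n = 1.473) the reflected ray undergoes a half-wave phase shift.
Net: one phase inversion between the two reflected rays.
With one net inversion, destructive interference in reflection requires 2 n t = m λ.
Minimum nonzero at m = 1: t = λ / (2 n) = 595 / (2 × 1.404) = 212 nm.

212 nm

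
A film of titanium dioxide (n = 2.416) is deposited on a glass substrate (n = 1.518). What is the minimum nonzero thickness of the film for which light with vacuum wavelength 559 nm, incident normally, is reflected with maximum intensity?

Ray reflecting at the top interface goes from n = 1.0 toward n = 2.416: a half-wave phase shift.
Bottom surface (2.416 → 1.518): reflection off a lower-index medium gives no phase shift.
Net: one phase inversion between the two reflected rays.
With one net inversion, constructive interference in reflection requires 2 n t = (m + ½) λ.
Minimum at m = 0: t = λ / (4 n) = 559 / (4 × 2.416) = 57.8 nm.

57.8 nm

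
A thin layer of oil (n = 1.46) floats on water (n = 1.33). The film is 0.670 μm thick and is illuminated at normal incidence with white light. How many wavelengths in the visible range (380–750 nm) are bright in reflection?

Ray reflecting at the top interface goes from n = 1.0 toward n = 1.46: a half-wave phase shift.
Ray reflecting at the bottom interface goes from n = 1.46 toward n = 1.33: no phase shift.
Exactly one π shift → a net half-wave offset.
So the condition for constructive reflection is 2 n t = (m + ½) λ.
λ = 2 n t / (m + ½) = 1956 / (m + ½) nm.
m=2: 783 nm (IR); m=3: 559 nm (visible); m=4: 435 nm (visible); m=5: 356 nm (UV).

2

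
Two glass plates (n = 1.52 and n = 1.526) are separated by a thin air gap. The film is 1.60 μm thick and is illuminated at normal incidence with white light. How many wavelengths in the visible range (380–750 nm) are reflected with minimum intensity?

4

Ray reflecting at the top interface goes from n = 1.52 toward n = 1.0: no phase shift.
At the lower boundary (n = 1.0 to n = 1.526) the reflected ray undergoes a half-wave phase shift.
The two reflections differ by half a wavelength.
So the condition for destructive reflection is 2 n t = m λ.
λ = 2 n t / m = 3200 / m nm.
m=4: 800 nm (IR); m=5: 640 nm (visible); m=6: 533 nm (visible); m=7: 457 nm (visible); m=8: 400 nm (visible); m=9: 356 nm (UV).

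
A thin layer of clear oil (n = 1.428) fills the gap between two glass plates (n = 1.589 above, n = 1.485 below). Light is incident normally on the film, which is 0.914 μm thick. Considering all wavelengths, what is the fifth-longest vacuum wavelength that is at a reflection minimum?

522 nm

Ray reflecting at the top interface goes from n = 1.589 toward n = 1.428: no phase shift.
At the lower boundary (n = 1.428 to n = 1.485) the reflected ray undergoes a half-wave phase shift.
Exactly one π shift → a net half-wave offset.
For dark reflection here: 2 n t = m λ.
λ = 2 n t / m. The fifth-longest wavelength is m = 5: λ = 2 × 1.428 × 914 / 5.00 = 522 nm.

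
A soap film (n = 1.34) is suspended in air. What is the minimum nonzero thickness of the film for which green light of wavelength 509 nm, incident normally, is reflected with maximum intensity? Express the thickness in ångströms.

Top surface (1.0 → 1.34): reflection off a higher-index medium gives a half-wave phase shift.
At the lower boundary (n = 1.34 to n = 1.0) the reflected ray undergoes no phase shift.
Exactly one π shift → a net half-wave offset.
So the condition for constructive reflection is 2 n t = (m + ½) λ.
Minimum at m = 0: t = λ / (4 n) = 509 / (4 × 1.34) = 95.0 nm.

950 Å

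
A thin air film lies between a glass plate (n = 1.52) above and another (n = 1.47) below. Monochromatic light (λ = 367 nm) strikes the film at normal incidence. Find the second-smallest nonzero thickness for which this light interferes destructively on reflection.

367 nm

Top surface (1.52 → 1.0): reflection off a lower-index medium gives no phase shift.
Ray reflecting at the bottom interface goes from n = 1.0 toward n = 1.47: a half-wave phase shift.
The two reflections differ by half a wavelength.
With one net inversion, destructive interference in reflection requires 2 n t = m λ.
The second-smallest nonzero thickness corresponds to m = 2: t = m λ / (2 n) = 2.00 × 367 / (2 × 1.0) = 367 nm.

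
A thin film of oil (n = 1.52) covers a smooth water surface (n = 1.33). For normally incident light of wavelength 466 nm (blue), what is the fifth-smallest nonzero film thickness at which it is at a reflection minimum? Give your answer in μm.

0.766 μm

At the upper boundary (n = 1.0 to n = 1.52) the reflected ray undergoes a half-wave phase shift.
At the lower boundary (n = 1.52 to n = 1.33) the reflected ray undergoes no phase shift.
Exactly one π shift → a net half-wave offset.
So the condition for destructive reflection is 2 n t = m λ.
The fifth-smallest nonzero thickness corresponds to m = 5: t = m λ / (2 n) = 5.00 × 466 / (2 × 1.52) = 766 nm.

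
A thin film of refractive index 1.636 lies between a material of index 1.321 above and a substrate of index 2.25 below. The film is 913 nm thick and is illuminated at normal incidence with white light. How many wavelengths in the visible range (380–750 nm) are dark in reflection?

Top surface (1.321 → 1.636): reflection off a higher-index medium gives a half-wave phase shift.
At the lower boundary (n = 1.636 to n = 2.25) the reflected ray undergoes a half-wave phase shift.
The two reflections carry the same phase change, so no net offset.
With no net inversion, destructive interference in reflection requires 2 n t = (m + ½) λ.
λ = 2 n t / (m + ½) = 2987 / (m + ½) nm.
m=3: 854 nm (IR); m=4: 664 nm (visible); m=5: 543 nm (visible); m=6: 460 nm (visible); m=7: 398 nm (visible); m=8: 351 nm (UV).

4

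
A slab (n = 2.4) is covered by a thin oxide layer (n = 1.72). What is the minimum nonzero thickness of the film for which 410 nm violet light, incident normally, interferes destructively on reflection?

59.6 nm

Ray reflecting at the top interface goes from n = 1.0 toward n = 1.72: a half-wave phase shift.
At the lower boundary (n = 1.72 to n = 2.4) the reflected ray undergoes a half-wave phase shift.
Zero or two π shifts → no net half-wave offset.
For minimum reflection here: 2 n t = (m + ½) λ.
Minimum at m = 0: t = λ / (4 n) = 410 / (4 × 1.72) = 59.6 nm.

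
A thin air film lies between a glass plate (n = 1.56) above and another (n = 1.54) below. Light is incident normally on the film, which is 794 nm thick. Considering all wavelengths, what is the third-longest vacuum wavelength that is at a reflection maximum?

635 nm

Ray reflecting at the top interface goes from n = 1.56 toward n = 1.0: no phase shift.
Ray reflecting at the bottom interface goes from n = 1.0 toward n = 1.54: a half-wave phase shift.
The two reflections differ by half a wavelength.
For maximum reflection here: 2 n t = (m + ½) λ.
λ = 2 n t / (m + ½). The third-longest wavelength is m = 2: λ = 2 × 1.0 × 794 / 2.50 = 635 nm.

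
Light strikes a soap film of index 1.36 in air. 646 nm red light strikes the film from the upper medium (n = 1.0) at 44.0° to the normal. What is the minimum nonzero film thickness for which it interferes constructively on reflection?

Ray reflecting at the top interface goes from n = 1.0 toward n = 1.36: a half-wave phase shift.
Ray reflecting at the bottom interface goes from n = 1.36 toward n = 1.0: no phase shift.
Exactly one π shift → a net half-wave offset.
So the condition for constructive reflection is 2 n t cos θ_r = (m + ½) λ.
Snell's law: 1.0 sin 44.0° = 1.36 sin θ_r → sin θ_r = 0.511, cos θ_r = 0.860.
Minimum at m = 0: t = λ / (4 n cos θ_r) = 646 / (4 × 1.36 × 0.860) = 138 nm.

138 nm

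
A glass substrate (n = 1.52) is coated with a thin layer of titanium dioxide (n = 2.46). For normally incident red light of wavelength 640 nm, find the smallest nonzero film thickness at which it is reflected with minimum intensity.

Top surface (1.0 → 2.46): reflection off a higher-index medium gives a half-wave phase shift.
At the lower boundary (n = 2.46 to n = 1.52) the reflected ray undergoes no phase shift.
Net: one phase inversion between the two reflected rays.
With one net inversion, destructive interference in reflection requires 2 n t = m λ.
Minimum nonzero at m = 1: t = λ / (2 n) = 640 / (2 × 2.46) = 130 nm.

130 nm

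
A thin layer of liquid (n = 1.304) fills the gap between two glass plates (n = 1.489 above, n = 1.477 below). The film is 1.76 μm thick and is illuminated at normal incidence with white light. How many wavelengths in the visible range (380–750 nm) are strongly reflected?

6

Top surface (1.489 → 1.304): reflection off a lower-index medium gives no phase shift.
Bottom surface (1.304 → 1.477): reflection off a higher-index medium gives a half-wave phase shift.
The two reflections differ by half a wavelength.
So the condition for constructive reflection is 2 n t = (m + ½) λ.
λ = 2 n t / (m + ½) = 4590 / (m + ½) nm.
m=5: 835 nm (IR); m=6: 706 nm (visible); m=7: 612 nm (visible); m=8: 540 nm (visible); m=9: 483 nm (visible); m=10: 437 nm (visible); m=11: 399 nm (visible); m=12: 367 nm (UV).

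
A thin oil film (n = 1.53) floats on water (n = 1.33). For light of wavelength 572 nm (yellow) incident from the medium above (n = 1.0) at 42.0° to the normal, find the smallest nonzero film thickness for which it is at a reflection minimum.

At the upper boundary (n = 1.0 to n = 1.53) the reflected ray undergoes a half-wave phase shift.
Ray reflecting at the bottom interface goes from n = 1.53 toward n = 1.33: no phase shift.
Exactly one π shift → a net half-wave offset.
So the condition for destructive reflection is 2 n t cos θ_r = m λ.
Snell's law: 1.0 sin 42.0° = 1.53 sin θ_r → sin θ_r = 0.437, cos θ_r = 0.899.
Minimum nonzero at m = 1: t = λ / (2 n cos θ_r) = 572 / (2 × 1.53 × 0.899) = 208 nm.

208 nm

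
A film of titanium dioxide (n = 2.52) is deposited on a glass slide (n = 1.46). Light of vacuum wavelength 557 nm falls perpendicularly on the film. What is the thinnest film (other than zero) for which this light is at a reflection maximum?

Ray reflecting at the top interface goes from n = 1.0 toward n = 2.52: a half-wave phase shift.
Bottom surface (2.52 → 1.46): reflection off a lower-index medium gives no phase shift.
The two reflections differ by half a wavelength.
So the condition for constructive reflection is 2 n t = (m + ½) λ.
Minimum at m = 0: t = λ / (4 n) = 557 / (4 × 2.52) = 55.3 nm.

55.3 nm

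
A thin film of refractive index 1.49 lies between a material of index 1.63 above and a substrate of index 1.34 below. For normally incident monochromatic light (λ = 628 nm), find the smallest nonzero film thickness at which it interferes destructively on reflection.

105 nm

At the upper boundary (n = 1.63 to n = 1.49) the reflected ray undergoes no phase shift.
Bottom surface (1.49 → 1.34): reflection off a lower-index medium gives no phase shift.
The two reflections carry the same phase change, so no net offset.
For minimum reflection here: 2 n t = (m + ½) λ.
Minimum at m = 0: t = λ / (4 n) = 628 / (4 × 1.49) = 105 nm.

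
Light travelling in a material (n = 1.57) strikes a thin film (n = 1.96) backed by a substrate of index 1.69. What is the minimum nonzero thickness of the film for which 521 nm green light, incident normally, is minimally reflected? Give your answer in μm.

Top surface (1.57 → 1.96): reflection off a higher-index medium gives a half-wave phase shift.
Ray reflecting at the bottom interface goes from n = 1.96 toward n = 1.69: no phase shift.
Net: one phase inversion between the two reflected rays.
For weak reflection here: 2 n t = m λ.
Minimum nonzero at m = 1: t = λ / (2 n) = 521 / (2 × 1.96) = 133 nm.

0.133 μm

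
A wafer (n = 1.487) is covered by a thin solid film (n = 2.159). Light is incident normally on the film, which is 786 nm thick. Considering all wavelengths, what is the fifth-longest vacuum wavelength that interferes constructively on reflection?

754 nm

Ray reflecting at the top interface goes from n = 1.0 toward n = 2.159: a half-wave phase shift.
At the lower boundary (n = 2.159 to n = 1.487) the reflected ray undergoes no phase shift.
Net: one phase inversion between the two reflected rays.
For strong reflection here: 2 n t = (m + ½) λ.
λ = 2 n t / (m + ½). The fifth-longest wavelength is m = 4: λ = 2 × 2.159 × 786 / 4.50 = 754 nm.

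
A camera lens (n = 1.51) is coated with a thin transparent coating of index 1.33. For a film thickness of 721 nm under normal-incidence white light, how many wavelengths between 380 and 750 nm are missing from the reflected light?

Top surface (1.0 → 1.33): reflection off a higher-index medium gives a half-wave phase shift.
Ray reflecting at the bottom interface goes from n = 1.33 toward n = 1.51: a half-wave phase shift.
Zero or two π shifts → no net half-wave offset.
With no net inversion, destructive interference in reflection requires 2 n t = (m + ½) λ.
λ = 2 n t / (m + ½) = 1918 / (m + ½) nm.
m=2: 767 nm (IR); m=3: 548 nm (visible); m=4: 426 nm (visible); m=5: 349 nm (UV).

2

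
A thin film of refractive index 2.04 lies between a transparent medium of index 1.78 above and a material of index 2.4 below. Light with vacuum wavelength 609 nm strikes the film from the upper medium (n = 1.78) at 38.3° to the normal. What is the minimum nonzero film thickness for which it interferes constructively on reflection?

Top surface (1.78 → 2.04): reflection off a higher-index medium gives a half-wave phase shift.
At the lower boundary (n = 2.04 to n = 2.4) the reflected ray undergoes a half-wave phase shift.
Zero or two π shifts → no net half-wave offset.
So the condition for constructive reflection is 2 n t cos θ_r = m λ.
Snell's law: 1.78 sin 38.3° = 2.04 sin θ_r → sin θ_r = 0.541, cos θ_r = 0.841.
Minimum nonzero at m = 1: t = λ / (2 n cos θ_r) = 609 / (2 × 2.04 × 0.841) = 177 nm.

177 nm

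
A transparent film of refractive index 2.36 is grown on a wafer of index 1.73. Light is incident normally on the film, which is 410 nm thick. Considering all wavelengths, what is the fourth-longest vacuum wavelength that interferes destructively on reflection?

484 nm

Top surface (1.0 → 2.36): reflection off a higher-index medium gives a half-wave phase shift.
Bottom surface (2.36 → 1.73): reflection off a lower-index medium gives no phase shift.
Exactly one π shift → a net half-wave offset.
With one net inversion, destructive interference in reflection requires 2 n t = m λ.
λ = 2 n t / m. The fourth-longest wavelength is m = 4: λ = 2 × 2.36 × 410 / 4.00 = 484 nm.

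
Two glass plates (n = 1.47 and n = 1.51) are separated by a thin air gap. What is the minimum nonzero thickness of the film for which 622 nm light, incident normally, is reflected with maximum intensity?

At the upper boundary (n = 1.47 to n = 1.0) the reflected ray undergoes no phase shift.
Ray reflecting at the bottom interface goes from n = 1.0 toward n = 1.51: a half-wave phase shift.
Net: one phase inversion between the two reflected rays.
With one net inversion, constructive interference in reflection requires 2 n t = (m + ½) λ.
Minimum at m = 0: t = λ / (4 n) = 622 / (4 × 1.0) = 156 nm.

156 nm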